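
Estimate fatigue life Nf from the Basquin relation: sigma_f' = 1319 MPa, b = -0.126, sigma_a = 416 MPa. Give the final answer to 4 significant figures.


sigma_a = sigma_f' * (2*Nf)^b
2*Nf = (sigma_a / sigma_f')^(1/b)
2*Nf = (416 / 1319)^(1/-0.126)
2*Nf = 9492.76
Nf = 4746 cycles


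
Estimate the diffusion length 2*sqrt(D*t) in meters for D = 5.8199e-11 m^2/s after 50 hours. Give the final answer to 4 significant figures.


t = 50 hr = 180000 s
Diffusion length = 2*sqrt(D*t)
= 2*sqrt(5.8199e-11 * 180000)
= 6.473e-03 m


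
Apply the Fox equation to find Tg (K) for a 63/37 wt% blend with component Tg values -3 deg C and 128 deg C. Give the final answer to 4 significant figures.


1/Tg = w1/Tg1 + w2/Tg2 (in Kelvin)
Tg1 = 270.15 K, Tg2 = 401.15 K
1/Tg = 0.63/270.15 + 0.37/401.15
Tg = 307.3 K


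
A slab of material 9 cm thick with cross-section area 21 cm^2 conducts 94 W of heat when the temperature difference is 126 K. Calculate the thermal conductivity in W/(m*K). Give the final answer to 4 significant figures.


k = Q*L / (A*dT)
L = 0.09 m, A = 2.1e-03 m^2
k = 94 * 0.09 / (2.1e-03 * 126)
k = 31.97 W/(m*K)


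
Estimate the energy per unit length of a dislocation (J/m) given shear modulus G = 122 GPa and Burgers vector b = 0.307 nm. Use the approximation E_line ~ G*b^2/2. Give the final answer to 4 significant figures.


E = G*b^2/2
b = 0.307 nm = 3.07e-10 m
G = 122 GPa = 1.22e+11 Pa
E = 0.5 * 1.22e+11 * (3.07e-10)^2
E = 5.749e-09 J/m


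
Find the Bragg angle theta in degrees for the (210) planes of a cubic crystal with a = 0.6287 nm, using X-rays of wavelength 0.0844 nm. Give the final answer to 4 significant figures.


d = a / sqrt(h^2+k^2+l^2)
d = 0.6287 / sqrt(5) = 0.281163 nm
lambda = 2*d*sin(theta)  =>  sin(theta) = lambda / (2*d)
sin(theta) = 0.0844 / (2 * 0.281163) = 0.150091
theta = 8.632 deg


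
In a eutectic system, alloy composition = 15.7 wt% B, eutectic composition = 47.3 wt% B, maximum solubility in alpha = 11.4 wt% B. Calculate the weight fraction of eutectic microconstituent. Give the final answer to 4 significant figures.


f_primary = (C_e - C0) / (C_e - C_alpha_max)
f_primary = (47.3 - 15.7) / (47.3 - 11.4)
f_primary = 0.880223
f_eutectic = 1 - 0.880223 = 0.1198


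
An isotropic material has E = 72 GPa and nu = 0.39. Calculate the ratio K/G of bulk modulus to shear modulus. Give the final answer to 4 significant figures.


G = E / (2*(1+nu))
G = 72 / (2*(1+0.39)) = 25.8993 GPa
K = E / (3*(1-2*nu))
K = 72 / (3*(1-2*0.39)) = 109.091 GPa
K/G = 109.091 / 25.8993 = 4.212


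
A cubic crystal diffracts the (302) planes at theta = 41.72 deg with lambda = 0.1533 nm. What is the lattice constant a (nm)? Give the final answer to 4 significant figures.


d = lambda / (2*sin(theta))
d = 0.1533 / (2*sin(41.72 deg))
d = 0.115178 nm
a = d * sqrt(h^2+k^2+l^2) = 0.115178 * sqrt(13)
a = 0.4153 nm


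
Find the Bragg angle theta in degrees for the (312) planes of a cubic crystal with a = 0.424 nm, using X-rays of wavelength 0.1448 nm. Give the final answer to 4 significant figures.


d = a / sqrt(h^2+k^2+l^2)
d = 0.424 / sqrt(14) = 0.113319 nm
lambda = 2*d*sin(theta)  =>  sin(theta) = lambda / (2*d)
sin(theta) = 0.1448 / (2 * 0.113319) = 0.638906
theta = 39.71 deg


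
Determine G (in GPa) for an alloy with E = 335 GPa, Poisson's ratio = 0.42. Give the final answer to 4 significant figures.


G = E / (2*(1+nu))
G = 335 / (2*(1+0.42))
G = 118 GPa


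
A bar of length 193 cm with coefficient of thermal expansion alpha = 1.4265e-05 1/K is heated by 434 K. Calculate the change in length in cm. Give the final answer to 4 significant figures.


dL = L0 * alpha * dT
dL = 193 * 1.4265e-05 * 434
dL = 1.195 cm


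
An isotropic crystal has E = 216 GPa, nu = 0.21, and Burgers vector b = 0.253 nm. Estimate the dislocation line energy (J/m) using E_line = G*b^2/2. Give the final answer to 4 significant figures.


Step 1: G = E / (2*(1+nu))
G = 216 / (2*(1+0.21)) = 89.2562 GPa = 8.92562e+10 Pa
Step 2: E_line = G*b^2/2
b = 0.253 nm = 2.53e-10 m
E_line = 0.5 * 8.92562e+10 * (2.53e-10)^2 = 2.857e-09 J/m


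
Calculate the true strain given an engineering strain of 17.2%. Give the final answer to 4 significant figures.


epsilon_true = ln(1 + epsilon_eng)
epsilon_true = ln(1 + 0.172)
epsilon_true = 0.1587


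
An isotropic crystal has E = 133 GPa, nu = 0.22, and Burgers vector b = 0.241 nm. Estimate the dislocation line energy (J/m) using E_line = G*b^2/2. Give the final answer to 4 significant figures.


Step 1: G = E / (2*(1+nu))
G = 133 / (2*(1+0.22)) = 54.5082 GPa = 5.45082e+10 Pa
Step 2: E_line = G*b^2/2
b = 0.241 nm = 2.41e-10 m
E_line = 0.5 * 5.45082e+10 * (2.41e-10)^2 = 1.583e-09 J/m


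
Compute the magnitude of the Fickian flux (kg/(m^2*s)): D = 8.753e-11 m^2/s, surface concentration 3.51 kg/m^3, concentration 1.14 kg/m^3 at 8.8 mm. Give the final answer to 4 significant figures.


J = -D * (dC/dx) = D * (C1 - C2) / dx
J = 8.753e-11 * (3.51 - 1.14) / 8.8e-03
J = 2.357e-08 kg/(m^2*s)


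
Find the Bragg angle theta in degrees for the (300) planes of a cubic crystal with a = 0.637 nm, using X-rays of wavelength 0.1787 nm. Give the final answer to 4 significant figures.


d = a / sqrt(h^2+k^2+l^2)
d = 0.637 / sqrt(9) = 0.212333 nm
lambda = 2*d*sin(theta)  =>  sin(theta) = lambda / (2*d)
sin(theta) = 0.1787 / (2 * 0.212333) = 0.420801
theta = 24.89 deg


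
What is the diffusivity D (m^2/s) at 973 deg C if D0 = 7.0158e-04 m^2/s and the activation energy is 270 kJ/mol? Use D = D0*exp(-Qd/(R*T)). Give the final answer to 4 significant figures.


D = D0 * exp(-Qd / (R*T))
T = 1246.15 K
D = 7.0158e-04 * exp(-270e3 / (8.314 * 1246.15))
D = 3.374e-15 m^2/s


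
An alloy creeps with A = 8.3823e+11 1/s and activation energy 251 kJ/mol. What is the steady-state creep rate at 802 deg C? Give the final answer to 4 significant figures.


rate = A * exp(-Q / (R*T))
T = 802 + 273.15 = 1075.15 K
rate = 8.3823e+11 * exp(-251e3 / (8.314 * 1075.15))
rate = 0.5351 1/s


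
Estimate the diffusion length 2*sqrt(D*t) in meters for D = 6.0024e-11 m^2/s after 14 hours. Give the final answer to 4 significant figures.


t = 14 hr = 50400 s
Diffusion length = 2*sqrt(D*t)
= 2*sqrt(6.0024e-11 * 50400)
= 3.479e-03 m


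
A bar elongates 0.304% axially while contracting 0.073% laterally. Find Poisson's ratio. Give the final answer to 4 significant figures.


nu = -epsilon_lat / epsilon_axial
Lateral strain is contraction (negative), so using magnitudes:
nu = 0.073 / 0.304
nu = 0.2401


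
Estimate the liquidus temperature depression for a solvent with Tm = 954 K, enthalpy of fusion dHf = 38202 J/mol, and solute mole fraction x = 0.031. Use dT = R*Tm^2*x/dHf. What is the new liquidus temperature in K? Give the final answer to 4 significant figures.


dT = R*Tm^2*x / dHf
dT = 8.314 * 954^2 * 0.031 / 38202
dT = 6.1402 K
T_new = 954 - 6.1402 = 947.9 K


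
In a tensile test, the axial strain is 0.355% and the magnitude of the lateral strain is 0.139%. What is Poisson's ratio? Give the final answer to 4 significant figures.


nu = -epsilon_lat / epsilon_axial
Lateral strain is contraction (negative), so using magnitudes:
nu = 0.139 / 0.355
nu = 0.3915


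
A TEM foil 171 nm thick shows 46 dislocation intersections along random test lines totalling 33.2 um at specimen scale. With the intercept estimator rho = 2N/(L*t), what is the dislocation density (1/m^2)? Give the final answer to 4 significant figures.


rho = 2N / (L * t)
L = 33.2 um = 3.32e-05 m, t = 171 nm = 1.71e-07 m
rho = 2 * 46 / (3.32e-05 * 1.71e-07)
rho = 1.621e+13 1/m^2


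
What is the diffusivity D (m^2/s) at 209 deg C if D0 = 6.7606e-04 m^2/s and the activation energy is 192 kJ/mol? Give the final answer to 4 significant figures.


D = D0 * exp(-Qd / (R*T))
T = 482.15 K
D = 6.7606e-04 * exp(-192e3 / (8.314 * 482.15))
D = 1.068e-24 m^2/s


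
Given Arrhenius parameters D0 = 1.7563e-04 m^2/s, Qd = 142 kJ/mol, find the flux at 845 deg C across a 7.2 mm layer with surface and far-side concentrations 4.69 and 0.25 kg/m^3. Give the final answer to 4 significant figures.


Step 1: D = D0 * exp(-Qd/(R*T))
T = 845 + 273.15 = 1118.15 K
D = 1.7563e-04 * exp(-142e3 / (8.314 * 1118.15)) = 4.08127e-11 m^2/s
Step 2: J = D * (C1 - C2) / dx
J = 4.08127e-11 * (4.69 - 0.25) / 7.2e-03
J = 2.517e-08 kg/(m^2*s)


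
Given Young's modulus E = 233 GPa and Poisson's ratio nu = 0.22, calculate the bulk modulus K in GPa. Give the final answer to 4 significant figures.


K = E / (3*(1-2*nu))
K = 233 / (3*(1-2*0.22))
K = 138.7 GPa


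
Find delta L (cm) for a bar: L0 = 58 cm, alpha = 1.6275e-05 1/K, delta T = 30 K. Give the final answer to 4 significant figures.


dL = L0 * alpha * dT
dL = 58 * 1.6275e-05 * 30
dL = 0.02832 cm


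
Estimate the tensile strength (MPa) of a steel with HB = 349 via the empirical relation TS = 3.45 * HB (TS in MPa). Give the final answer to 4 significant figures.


TS (MPa) = 3.45 * HB
TS = 3.45 * 349
TS = 1204 MPa


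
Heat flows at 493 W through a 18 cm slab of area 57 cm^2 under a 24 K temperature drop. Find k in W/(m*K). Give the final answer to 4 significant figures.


k = Q*L / (A*dT)
L = 0.18 m, A = 5.7e-03 m^2
k = 493 * 0.18 / (5.7e-03 * 24)
k = 648.7 W/(m*K)


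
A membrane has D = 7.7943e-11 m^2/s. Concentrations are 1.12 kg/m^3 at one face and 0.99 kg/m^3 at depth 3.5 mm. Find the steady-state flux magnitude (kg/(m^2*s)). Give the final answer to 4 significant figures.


J = -D * (dC/dx) = D * (C1 - C2) / dx
J = 7.7943e-11 * (1.12 - 0.99) / 3.5e-03
J = 2.895e-09 kg/(m^2*s)


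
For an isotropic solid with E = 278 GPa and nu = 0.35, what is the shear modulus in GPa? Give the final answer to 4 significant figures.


G = E / (2*(1+nu))
G = 278 / (2*(1+0.35))
G = 103 GPa


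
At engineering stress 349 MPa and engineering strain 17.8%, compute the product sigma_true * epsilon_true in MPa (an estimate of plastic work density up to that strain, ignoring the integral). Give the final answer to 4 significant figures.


sigma_true = sigma_eng * (1 + epsilon_eng)
sigma_true = 349 * (1 + 0.178) = 411.122 MPa
epsilon_true = ln(1 + epsilon_eng)
epsilon_true = ln(1 + 0.178) = 0.163818
sigma_true * epsilon_true = 411.122 * 0.163818 = 67.35 MPa


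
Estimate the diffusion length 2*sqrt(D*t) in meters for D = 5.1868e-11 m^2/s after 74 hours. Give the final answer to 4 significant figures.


t = 74 hr = 266400 s
Diffusion length = 2*sqrt(D*t)
= 2*sqrt(5.1868e-11 * 266400)
= 7.434e-03 m


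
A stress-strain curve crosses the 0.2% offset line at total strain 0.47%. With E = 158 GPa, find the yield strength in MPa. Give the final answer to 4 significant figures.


Offset strain = 0.002
Elastic strain at yield = total_strain - offset = 4.7e-03 - 0.002 = 2.7e-03
sigma_y = E * elastic_strain = 158000 * 2.7e-03
sigma_y = 426.6 MPa


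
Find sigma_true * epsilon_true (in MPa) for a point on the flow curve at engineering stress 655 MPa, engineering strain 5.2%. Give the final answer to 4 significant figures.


sigma_true = sigma_eng * (1 + epsilon_eng)
sigma_true = 655 * (1 + 0.052) = 689.06 MPa
epsilon_true = ln(1 + epsilon_eng)
epsilon_true = ln(1 + 0.052) = 0.0506931
sigma_true * epsilon_true = 689.06 * 0.0506931 = 34.93 MPa


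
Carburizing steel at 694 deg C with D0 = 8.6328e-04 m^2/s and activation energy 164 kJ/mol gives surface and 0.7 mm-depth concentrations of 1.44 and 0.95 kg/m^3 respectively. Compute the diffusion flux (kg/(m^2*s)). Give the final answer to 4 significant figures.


Step 1: D = D0 * exp(-Qd/(R*T))
T = 694 + 273.15 = 967.15 K
D = 8.6328e-04 * exp(-164e3 / (8.314 * 967.15)) = 1.1978e-12 m^2/s
Step 2: J = D * (C1 - C2) / dx
J = 1.1978e-12 * (1.44 - 0.95) / 7e-04
J = 8.385e-10 kg/(m^2*s)


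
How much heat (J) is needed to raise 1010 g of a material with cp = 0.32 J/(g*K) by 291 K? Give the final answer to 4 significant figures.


Q = m * cp * dT
Q = 1010 * 0.32 * 291
Q = 94050 J


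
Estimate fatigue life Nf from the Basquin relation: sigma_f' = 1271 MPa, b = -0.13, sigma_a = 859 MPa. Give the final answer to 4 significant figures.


sigma_a = sigma_f' * (2*Nf)^b
2*Nf = (sigma_a / sigma_f')^(1/b)
2*Nf = (859 / 1271)^(1/-0.13)
2*Nf = 20.3641
Nf = 10.18 cycles


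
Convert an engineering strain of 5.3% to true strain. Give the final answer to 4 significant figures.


epsilon_true = ln(1 + epsilon_eng)
epsilon_true = ln(1 + 0.053)
epsilon_true = 0.05164


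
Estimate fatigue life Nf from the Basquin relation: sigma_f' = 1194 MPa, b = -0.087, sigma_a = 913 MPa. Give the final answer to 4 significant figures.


sigma_a = sigma_f' * (2*Nf)^b
2*Nf = (sigma_a / sigma_f')^(1/b)
2*Nf = (913 / 1194)^(1/-0.087)
2*Nf = 21.8507
Nf = 10.93 cycles


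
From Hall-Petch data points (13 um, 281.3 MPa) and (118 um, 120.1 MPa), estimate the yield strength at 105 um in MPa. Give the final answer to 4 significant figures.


sigma_y = sigma0 + k / sqrt(d)
1/sqrt(d1) = 1/sqrt(1.3e-05) = 277.35;  1/sqrt(d2) = 92.0575
k = (sigma1 - sigma2) / (1/sqrt(d1) - 1/sqrt(d2)) = (281.3 - 120.1) / (277.35 - 92.0575) = 0.869975 MPa*m^0.5
sigma0 = sigma1 - k/sqrt(d1) = 281.3 - 0.869975*277.35 = 40.0123 MPa
sigma_y(d3) = 40.0123 + 0.869975 / sqrt(1.05e-04) = 124.9 MPa


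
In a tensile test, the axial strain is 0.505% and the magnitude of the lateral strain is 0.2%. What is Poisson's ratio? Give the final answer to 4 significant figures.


nu = -epsilon_lat / epsilon_axial
Lateral strain is contraction (negative), so using magnitudes:
nu = 0.2 / 0.505
nu = 0.396


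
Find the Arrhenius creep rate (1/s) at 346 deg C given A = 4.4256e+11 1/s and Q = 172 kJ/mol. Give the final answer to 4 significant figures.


rate = A * exp(-Q / (R*T))
T = 346 + 273.15 = 619.15 K
rate = 4.4256e+11 * exp(-172e3 / (8.314 * 619.15))
rate = 1.363e-03 1/s


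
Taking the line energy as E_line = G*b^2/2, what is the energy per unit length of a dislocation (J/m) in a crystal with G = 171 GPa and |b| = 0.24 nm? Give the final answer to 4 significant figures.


E = G*b^2/2
b = 0.24 nm = 2.4e-10 m
G = 171 GPa = 1.71e+11 Pa
E = 0.5 * 1.71e+11 * (2.4e-10)^2
E = 4.925e-09 J/m


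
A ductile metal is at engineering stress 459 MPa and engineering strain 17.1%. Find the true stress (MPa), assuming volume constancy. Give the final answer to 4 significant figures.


sigma_true = sigma_eng * (1 + epsilon_eng)
sigma_true = 459 * (1 + 0.171)
sigma_true = 537.5 MPa


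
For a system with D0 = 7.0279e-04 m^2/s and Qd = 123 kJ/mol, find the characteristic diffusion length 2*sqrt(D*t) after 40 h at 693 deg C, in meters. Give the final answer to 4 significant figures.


Step 1: D = D0 * exp(-Qd/(R*T))
T = 966.15 K
D = 7.0279e-04 * exp(-123e3 / (8.314 * 966.15)) = 1.57262e-10 m^2/s
Step 2: L = 2*sqrt(D*t)
t = 40 h = 144000 s
L = 2*sqrt(1.57262e-10 * 144000) = 9.518e-03 m


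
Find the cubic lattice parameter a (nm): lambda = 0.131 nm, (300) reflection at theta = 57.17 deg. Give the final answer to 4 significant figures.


d = lambda / (2*sin(theta))
d = 0.131 / (2*sin(57.17 deg))
d = 0.0779499 nm
a = d * sqrt(h^2+k^2+l^2) = 0.0779499 * sqrt(9)
a = 0.2338 nm


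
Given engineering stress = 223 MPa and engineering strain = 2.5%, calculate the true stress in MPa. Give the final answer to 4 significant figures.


sigma_true = sigma_eng * (1 + epsilon_eng)
sigma_true = 223 * (1 + 0.025)
sigma_true = 228.6 MPa


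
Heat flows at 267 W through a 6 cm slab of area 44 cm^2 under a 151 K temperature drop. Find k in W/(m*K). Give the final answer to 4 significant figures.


k = Q*L / (A*dT)
L = 0.06 m, A = 4.4e-03 m^2
k = 267 * 0.06 / (4.4e-03 * 151)
k = 24.11 W/(m*K)


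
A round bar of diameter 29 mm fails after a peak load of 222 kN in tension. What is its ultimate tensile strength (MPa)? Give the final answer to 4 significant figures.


A0 = pi*(d/2)^2 = pi*(29/2)^2 = 660.52 mm^2
UTS = F_max / A0 = 222*1000 / 660.52
UTS = 336.1 MPa


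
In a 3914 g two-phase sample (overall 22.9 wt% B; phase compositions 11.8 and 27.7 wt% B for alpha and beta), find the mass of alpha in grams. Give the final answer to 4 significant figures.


f_alpha = (C_beta - C0) / (C_beta - C_alpha)
f_alpha = (27.7 - 22.9) / (27.7 - 11.8) = 0.301887
m_alpha = f_alpha * m_total = 0.301887 * 3914 = 1182 g


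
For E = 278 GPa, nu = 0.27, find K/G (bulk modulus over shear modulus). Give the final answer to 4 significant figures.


G = E / (2*(1+nu))
G = 278 / (2*(1+0.27)) = 109.449 GPa
K = E / (3*(1-2*nu))
K = 278 / (3*(1-2*0.27)) = 201.449 GPa
K/G = 201.449 / 109.449 = 1.841


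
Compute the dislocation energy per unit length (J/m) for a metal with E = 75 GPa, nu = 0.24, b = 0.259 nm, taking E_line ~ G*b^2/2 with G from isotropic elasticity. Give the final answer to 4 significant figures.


Step 1: G = E / (2*(1+nu))
G = 75 / (2*(1+0.24)) = 30.2419 GPa = 3.02419e+10 Pa
Step 2: E_line = G*b^2/2
b = 0.259 nm = 2.59e-10 m
E_line = 0.5 * 3.02419e+10 * (2.59e-10)^2 = 1.014e-09 J/m


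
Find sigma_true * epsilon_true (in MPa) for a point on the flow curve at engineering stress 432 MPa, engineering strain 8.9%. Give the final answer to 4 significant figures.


sigma_true = sigma_eng * (1 + epsilon_eng)
sigma_true = 432 * (1 + 0.089) = 470.448 MPa
epsilon_true = ln(1 + epsilon_eng)
epsilon_true = ln(1 + 0.089) = 0.0852598
sigma_true * epsilon_true = 470.448 * 0.0852598 = 40.11 MPa


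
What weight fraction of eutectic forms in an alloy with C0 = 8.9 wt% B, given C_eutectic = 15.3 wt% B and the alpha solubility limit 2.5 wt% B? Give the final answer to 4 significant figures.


f_primary = (C_e - C0) / (C_e - C_alpha_max)
f_primary = (15.3 - 8.9) / (15.3 - 2.5)
f_primary = 0.5
f_eutectic = 1 - 0.5 = 0.5


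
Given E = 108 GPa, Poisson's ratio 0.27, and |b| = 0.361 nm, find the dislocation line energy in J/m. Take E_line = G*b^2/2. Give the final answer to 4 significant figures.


Step 1: G = E / (2*(1+nu))
G = 108 / (2*(1+0.27)) = 42.5197 GPa = 4.25197e+10 Pa
Step 2: E_line = G*b^2/2
b = 0.361 nm = 3.61e-10 m
E_line = 0.5 * 4.25197e+10 * (3.61e-10)^2 = 2.771e-09 J/m


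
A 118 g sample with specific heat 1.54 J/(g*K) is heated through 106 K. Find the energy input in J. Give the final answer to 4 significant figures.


Q = m * cp * dT
Q = 118 * 1.54 * 106
Q = 19260 J


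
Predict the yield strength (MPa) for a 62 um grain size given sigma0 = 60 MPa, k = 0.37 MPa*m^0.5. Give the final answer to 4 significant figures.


sigma_y = sigma0 + k / sqrt(d)
d = 62 um = 6.2e-05 m
sigma_y = 60 + 0.37 / sqrt(6.2e-05)
sigma_y = 107 MPa


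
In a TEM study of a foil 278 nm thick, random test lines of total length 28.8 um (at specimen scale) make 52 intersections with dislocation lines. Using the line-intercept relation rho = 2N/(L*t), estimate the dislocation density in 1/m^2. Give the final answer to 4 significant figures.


rho = 2N / (L * t)
L = 28.8 um = 2.88e-05 m, t = 278 nm = 2.78e-07 m
rho = 2 * 52 / (2.88e-05 * 2.78e-07)
rho = 1.299e+13 1/m^2


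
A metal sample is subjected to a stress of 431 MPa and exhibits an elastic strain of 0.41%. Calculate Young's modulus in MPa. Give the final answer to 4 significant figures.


E = sigma / epsilon
epsilon = 0.41% = 4.1e-03
E = 431 / 4.1e-03
E = 105100 MPa


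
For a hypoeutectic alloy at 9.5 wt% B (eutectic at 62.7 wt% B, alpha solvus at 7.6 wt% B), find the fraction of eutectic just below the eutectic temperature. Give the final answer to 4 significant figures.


f_primary = (C_e - C0) / (C_e - C_alpha_max)
f_primary = (62.7 - 9.5) / (62.7 - 7.6)
f_primary = 0.965517
f_eutectic = 1 - 0.965517 = 0.03448


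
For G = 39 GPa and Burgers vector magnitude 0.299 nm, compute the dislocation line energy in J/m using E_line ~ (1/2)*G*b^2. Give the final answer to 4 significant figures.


E = G*b^2/2
b = 0.299 nm = 2.99e-10 m
G = 39 GPa = 3.9e+10 Pa
E = 0.5 * 3.9e+10 * (2.99e-10)^2
E = 1.743e-09 J/m


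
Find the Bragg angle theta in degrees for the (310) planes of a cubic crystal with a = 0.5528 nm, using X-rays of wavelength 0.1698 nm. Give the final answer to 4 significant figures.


d = a / sqrt(h^2+k^2+l^2)
d = 0.5528 / sqrt(10) = 0.174811 nm
lambda = 2*d*sin(theta)  =>  sin(theta) = lambda / (2*d)
sin(theta) = 0.1698 / (2 * 0.174811) = 0.485668
theta = 29.06 deg


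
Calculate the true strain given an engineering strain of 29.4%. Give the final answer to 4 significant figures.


epsilon_true = ln(1 + epsilon_eng)
epsilon_true = ln(1 + 0.294)
epsilon_true = 0.2577


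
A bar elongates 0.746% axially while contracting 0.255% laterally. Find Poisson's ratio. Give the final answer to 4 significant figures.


nu = -epsilon_lat / epsilon_axial
Lateral strain is contraction (negative), so using magnitudes:
nu = 0.255 / 0.746
nu = 0.3418


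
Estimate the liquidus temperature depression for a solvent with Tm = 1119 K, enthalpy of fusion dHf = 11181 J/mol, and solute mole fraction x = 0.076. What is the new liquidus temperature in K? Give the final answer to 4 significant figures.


dT = R*Tm^2*x / dHf
dT = 8.314 * 1119^2 * 0.076 / 11181
dT = 70.7625 K
T_new = 1119 - 70.7625 = 1048 K


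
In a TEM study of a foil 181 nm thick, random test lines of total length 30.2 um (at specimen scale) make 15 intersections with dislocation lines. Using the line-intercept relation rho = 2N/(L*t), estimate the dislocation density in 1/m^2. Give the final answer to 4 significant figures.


rho = 2N / (L * t)
L = 30.2 um = 3.02e-05 m, t = 181 nm = 1.81e-07 m
rho = 2 * 15 / (3.02e-05 * 1.81e-07)
rho = 5.488e+12 1/m^2


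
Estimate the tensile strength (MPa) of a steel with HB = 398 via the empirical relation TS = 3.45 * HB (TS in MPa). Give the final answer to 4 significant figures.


TS (MPa) = 3.45 * HB
TS = 3.45 * 398
TS = 1373 MPa


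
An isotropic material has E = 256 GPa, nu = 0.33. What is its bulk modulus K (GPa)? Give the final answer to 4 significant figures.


K = E / (3*(1-2*nu))
K = 256 / (3*(1-2*0.33))
K = 251 GPa


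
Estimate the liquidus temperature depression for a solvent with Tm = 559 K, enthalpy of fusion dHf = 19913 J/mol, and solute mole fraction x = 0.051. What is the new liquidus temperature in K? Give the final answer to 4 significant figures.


dT = R*Tm^2*x / dHf
dT = 8.314 * 559^2 * 0.051 / 19913
dT = 6.65376 K
T_new = 559 - 6.65376 = 552.3 K


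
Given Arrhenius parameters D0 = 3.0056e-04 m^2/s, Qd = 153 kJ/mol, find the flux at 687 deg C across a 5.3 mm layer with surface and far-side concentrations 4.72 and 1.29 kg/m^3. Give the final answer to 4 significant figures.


Step 1: D = D0 * exp(-Qd/(R*T))
T = 687 + 273.15 = 960.15 K
D = 3.0056e-04 * exp(-153e3 / (8.314 * 960.15)) = 1.42572e-12 m^2/s
Step 2: J = D * (C1 - C2) / dx
J = 1.42572e-12 * (4.72 - 1.29) / 5.3e-03
J = 9.227e-10 kg/(m^2*s)


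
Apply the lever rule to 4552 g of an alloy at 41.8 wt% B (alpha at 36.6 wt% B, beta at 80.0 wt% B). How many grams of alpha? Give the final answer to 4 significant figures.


f_alpha = (C_beta - C0) / (C_beta - C_alpha)
f_alpha = (80.0 - 41.8) / (80.0 - 36.6) = 0.880184
m_alpha = f_alpha * m_total = 0.880184 * 4552 = 4007 g


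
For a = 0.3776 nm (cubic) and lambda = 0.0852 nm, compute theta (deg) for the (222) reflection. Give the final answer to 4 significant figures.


d = a / sqrt(h^2+k^2+l^2)
d = 0.3776 / sqrt(12) = 0.109004 nm
lambda = 2*d*sin(theta)  =>  sin(theta) = lambda / (2*d)
sin(theta) = 0.0852 / (2 * 0.109004) = 0.390812
theta = 23.01 deg


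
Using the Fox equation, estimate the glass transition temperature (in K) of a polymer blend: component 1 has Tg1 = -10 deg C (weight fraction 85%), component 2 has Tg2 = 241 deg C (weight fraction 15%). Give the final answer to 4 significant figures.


1/Tg = w1/Tg1 + w2/Tg2 (in Kelvin)
Tg1 = 263.15 K, Tg2 = 514.15 K
1/Tg = 0.85/263.15 + 0.15/514.15
Tg = 283.9 K


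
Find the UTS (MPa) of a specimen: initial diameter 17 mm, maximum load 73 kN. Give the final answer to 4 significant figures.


A0 = pi*(d/2)^2 = pi*(17/2)^2 = 226.98 mm^2
UTS = F_max / A0 = 73*1000 / 226.98
UTS = 321.6 MPa


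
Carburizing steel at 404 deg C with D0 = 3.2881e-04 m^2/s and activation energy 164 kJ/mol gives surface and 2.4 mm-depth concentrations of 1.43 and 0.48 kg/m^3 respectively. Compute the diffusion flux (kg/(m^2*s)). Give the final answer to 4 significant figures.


Step 1: D = D0 * exp(-Qd/(R*T))
T = 404 + 273.15 = 677.15 K
D = 3.2881e-04 * exp(-164e3 / (8.314 * 677.15)) = 7.34007e-17 m^2/s
Step 2: J = D * (C1 - C2) / dx
J = 7.34007e-17 * (1.43 - 0.48) / 2.4e-03
J = 2.905e-14 kg/(m^2*s)


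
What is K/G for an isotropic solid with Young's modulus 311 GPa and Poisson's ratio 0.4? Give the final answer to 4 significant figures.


G = E / (2*(1+nu))
G = 311 / (2*(1+0.4)) = 111.071 GPa
K = E / (3*(1-2*nu))
K = 311 / (3*(1-2*0.4)) = 518.333 GPa
K/G = 518.333 / 111.071 = 4.667


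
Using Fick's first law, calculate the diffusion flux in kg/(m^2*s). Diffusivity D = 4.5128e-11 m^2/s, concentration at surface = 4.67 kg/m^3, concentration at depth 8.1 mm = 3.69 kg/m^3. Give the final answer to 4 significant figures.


J = -D * (dC/dx) = D * (C1 - C2) / dx
J = 4.5128e-11 * (4.67 - 3.69) / 8.1e-03
J = 5.46e-09 kg/(m^2*s)


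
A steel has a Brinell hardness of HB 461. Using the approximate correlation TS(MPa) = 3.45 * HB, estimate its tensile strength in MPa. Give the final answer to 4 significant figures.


TS (MPa) = 3.45 * HB
TS = 3.45 * 461
TS = 1590 MPa


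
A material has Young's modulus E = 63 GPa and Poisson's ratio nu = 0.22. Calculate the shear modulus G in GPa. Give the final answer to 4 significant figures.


G = E / (2*(1+nu))
G = 63 / (2*(1+0.22))
G = 25.82 GPa


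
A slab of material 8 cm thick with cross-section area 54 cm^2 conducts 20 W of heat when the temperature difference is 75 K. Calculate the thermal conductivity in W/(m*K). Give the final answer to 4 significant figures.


k = Q*L / (A*dT)
L = 0.08 m, A = 5.4e-03 m^2
k = 20 * 0.08 / (5.4e-03 * 75)
k = 3.951 W/(m*K)


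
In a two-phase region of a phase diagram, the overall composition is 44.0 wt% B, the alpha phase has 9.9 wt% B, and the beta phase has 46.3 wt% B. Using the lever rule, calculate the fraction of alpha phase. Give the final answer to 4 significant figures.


f_alpha = (C_beta - C0) / (C_beta - C_alpha)
f_alpha = (46.3 - 44.0) / (46.3 - 9.9)
f_alpha = 0.06319


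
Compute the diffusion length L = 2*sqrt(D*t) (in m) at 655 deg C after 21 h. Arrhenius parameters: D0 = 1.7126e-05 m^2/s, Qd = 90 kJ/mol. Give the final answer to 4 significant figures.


Step 1: D = D0 * exp(-Qd/(R*T))
T = 928.15 K
D = 1.7126e-05 * exp(-90e3 / (8.314 * 928.15)) = 1.47378e-10 m^2/s
Step 2: L = 2*sqrt(D*t)
t = 21 h = 75600 s
L = 2*sqrt(1.47378e-10 * 75600) = 6.676e-03 m


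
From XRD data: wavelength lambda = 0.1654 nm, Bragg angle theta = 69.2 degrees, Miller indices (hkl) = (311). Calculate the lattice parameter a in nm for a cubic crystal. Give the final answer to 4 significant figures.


d = lambda / (2*sin(theta))
d = 0.1654 / (2*sin(69.2 deg))
d = 0.0884657 nm
a = d * sqrt(h^2+k^2+l^2) = 0.0884657 * sqrt(11)
a = 0.2934 nm


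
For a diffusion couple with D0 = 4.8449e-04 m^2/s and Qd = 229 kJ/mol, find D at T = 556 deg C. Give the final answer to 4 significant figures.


D = D0 * exp(-Qd / (R*T))
T = 829.15 K
D = 4.8449e-04 * exp(-229e3 / (8.314 * 829.15))
D = 1.812e-18 m^2/s


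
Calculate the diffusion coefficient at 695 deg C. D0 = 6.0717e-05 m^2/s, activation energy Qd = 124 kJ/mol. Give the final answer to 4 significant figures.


D = D0 * exp(-Qd / (R*T))
T = 968.15 K
D = 6.0717e-05 * exp(-124e3 / (8.314 * 968.15))
D = 1.238e-11 m^2/s


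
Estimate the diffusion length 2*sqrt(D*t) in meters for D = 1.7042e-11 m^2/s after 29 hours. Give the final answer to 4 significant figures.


t = 29 hr = 104400 s
Diffusion length = 2*sqrt(D*t)
= 2*sqrt(1.7042e-11 * 104400)
= 2.668e-03 m


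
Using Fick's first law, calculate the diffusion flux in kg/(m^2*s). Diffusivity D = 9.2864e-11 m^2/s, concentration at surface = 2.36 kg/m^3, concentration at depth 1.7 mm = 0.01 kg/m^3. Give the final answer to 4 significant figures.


J = -D * (dC/dx) = D * (C1 - C2) / dx
J = 9.2864e-11 * (2.36 - 0.01) / 1.7e-03
J = 1.284e-07 kg/(m^2*s)


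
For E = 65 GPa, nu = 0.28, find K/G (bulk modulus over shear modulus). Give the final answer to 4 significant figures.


G = E / (2*(1+nu))
G = 65 / (2*(1+0.28)) = 25.3906 GPa
K = E / (3*(1-2*nu))
K = 65 / (3*(1-2*0.28)) = 49.2424 GPa
K/G = 49.2424 / 25.3906 = 1.939


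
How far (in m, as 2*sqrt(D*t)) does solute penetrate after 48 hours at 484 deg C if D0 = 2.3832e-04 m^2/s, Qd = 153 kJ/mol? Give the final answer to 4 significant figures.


Step 1: D = D0 * exp(-Qd/(R*T))
T = 757.15 K
D = 2.3832e-04 * exp(-153e3 / (8.314 * 757.15)) = 6.63039e-15 m^2/s
Step 2: L = 2*sqrt(D*t)
t = 48 h = 172800 s
L = 2*sqrt(6.63039e-15 * 172800) = 6.77e-05 m


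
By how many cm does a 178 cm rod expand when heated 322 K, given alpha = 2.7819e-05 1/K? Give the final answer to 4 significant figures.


dL = L0 * alpha * dT
dL = 178 * 2.7819e-05 * 322
dL = 1.594 cm


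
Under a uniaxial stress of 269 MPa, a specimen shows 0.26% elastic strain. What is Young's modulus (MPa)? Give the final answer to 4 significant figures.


E = sigma / epsilon
epsilon = 0.26% = 2.6e-03
E = 269 / 2.6e-03
E = 103500 MPa


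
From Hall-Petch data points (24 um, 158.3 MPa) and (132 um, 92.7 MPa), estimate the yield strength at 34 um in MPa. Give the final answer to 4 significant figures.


sigma_y = sigma0 + k / sqrt(d)
1/sqrt(d1) = 1/sqrt(2.4e-05) = 204.124;  1/sqrt(d2) = 87.0388
k = (sigma1 - sigma2) / (1/sqrt(d1) - 1/sqrt(d2)) = (158.3 - 92.7) / (204.124 - 87.0388) = 0.560275 MPa*m^0.5
sigma0 = sigma1 - k/sqrt(d1) = 158.3 - 0.560275*204.124 = 43.9343 MPa
sigma_y(d3) = 43.9343 + 0.560275 / sqrt(3.4e-05) = 140 MPa


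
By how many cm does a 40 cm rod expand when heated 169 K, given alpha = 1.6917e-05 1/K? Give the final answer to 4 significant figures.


dL = L0 * alpha * dT
dL = 40 * 1.6917e-05 * 169
dL = 0.1144 cm


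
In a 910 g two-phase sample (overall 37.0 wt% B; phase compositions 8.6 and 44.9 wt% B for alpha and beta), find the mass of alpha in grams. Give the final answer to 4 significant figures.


f_alpha = (C_beta - C0) / (C_beta - C_alpha)
f_alpha = (44.9 - 37.0) / (44.9 - 8.6) = 0.217631
m_alpha = f_alpha * m_total = 0.217631 * 910 = 198 g


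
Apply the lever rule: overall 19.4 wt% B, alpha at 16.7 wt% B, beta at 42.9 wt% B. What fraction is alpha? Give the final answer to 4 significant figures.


f_alpha = (C_beta - C0) / (C_beta - C_alpha)
f_alpha = (42.9 - 19.4) / (42.9 - 16.7)
f_alpha = 0.8969


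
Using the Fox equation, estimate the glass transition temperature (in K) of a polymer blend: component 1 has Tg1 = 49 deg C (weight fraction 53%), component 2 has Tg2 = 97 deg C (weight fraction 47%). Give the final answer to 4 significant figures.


1/Tg = w1/Tg1 + w2/Tg2 (in Kelvin)
Tg1 = 322.15 K, Tg2 = 370.15 K
1/Tg = 0.53/322.15 + 0.47/370.15
Tg = 343.1 K


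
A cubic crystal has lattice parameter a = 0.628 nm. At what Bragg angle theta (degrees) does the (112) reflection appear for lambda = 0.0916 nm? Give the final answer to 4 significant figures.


d = a / sqrt(h^2+k^2+l^2)
d = 0.628 / sqrt(6) = 0.25638 nm
lambda = 2*d*sin(theta)  =>  sin(theta) = lambda / (2*d)
sin(theta) = 0.0916 / (2 * 0.25638) = 0.178641
theta = 10.29 deg


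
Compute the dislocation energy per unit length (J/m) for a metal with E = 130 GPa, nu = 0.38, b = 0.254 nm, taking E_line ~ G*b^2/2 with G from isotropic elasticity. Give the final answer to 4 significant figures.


Step 1: G = E / (2*(1+nu))
G = 130 / (2*(1+0.38)) = 47.1014 GPa = 4.71014e+10 Pa
Step 2: E_line = G*b^2/2
b = 0.254 nm = 2.54e-10 m
E_line = 0.5 * 4.71014e+10 * (2.54e-10)^2 = 1.519e-09 J/m


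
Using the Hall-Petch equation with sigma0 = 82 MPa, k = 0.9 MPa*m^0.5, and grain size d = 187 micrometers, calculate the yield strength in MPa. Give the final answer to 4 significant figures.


sigma_y = sigma0 + k / sqrt(d)
d = 187 um = 1.87e-04 m
sigma_y = 82 + 0.9 / sqrt(1.87e-04)
sigma_y = 147.8 MPa


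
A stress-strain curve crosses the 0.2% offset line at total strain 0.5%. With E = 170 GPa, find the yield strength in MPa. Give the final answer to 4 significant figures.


Offset strain = 0.002
Elastic strain at yield = total_strain - offset = 5e-03 - 0.002 = 3e-03
sigma_y = E * elastic_strain = 170000 * 3e-03
sigma_y = 510 MPa


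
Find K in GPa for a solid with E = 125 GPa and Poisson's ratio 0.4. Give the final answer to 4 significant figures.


K = E / (3*(1-2*nu))
K = 125 / (3*(1-2*0.4))
K = 208.3 GPa


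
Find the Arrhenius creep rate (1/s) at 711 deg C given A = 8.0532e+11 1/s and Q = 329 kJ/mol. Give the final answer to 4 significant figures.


rate = A * exp(-Q / (R*T))
T = 711 + 273.15 = 984.15 K
rate = 8.0532e+11 * exp(-329e3 / (8.314 * 984.15))
rate = 2.776e-06 1/s


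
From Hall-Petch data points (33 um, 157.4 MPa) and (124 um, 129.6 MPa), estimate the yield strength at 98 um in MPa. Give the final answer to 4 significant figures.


sigma_y = sigma0 + k / sqrt(d)
1/sqrt(d1) = 1/sqrt(3.3e-05) = 174.078;  1/sqrt(d2) = 89.8027
k = (sigma1 - sigma2) / (1/sqrt(d1) - 1/sqrt(d2)) = (157.4 - 129.6) / (174.078 - 89.8027) = 0.329872 MPa*m^0.5
sigma0 = sigma1 - k/sqrt(d1) = 157.4 - 0.329872*174.078 = 99.9766 MPa
sigma_y(d3) = 99.9766 + 0.329872 / sqrt(9.8e-05) = 133.3 MPa


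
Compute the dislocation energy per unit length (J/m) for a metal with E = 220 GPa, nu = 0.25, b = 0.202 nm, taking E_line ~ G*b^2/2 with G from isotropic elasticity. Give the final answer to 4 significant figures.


Step 1: G = E / (2*(1+nu))
G = 220 / (2*(1+0.25)) = 88 GPa = 8.8e+10 Pa
Step 2: E_line = G*b^2/2
b = 0.202 nm = 2.02e-10 m
E_line = 0.5 * 8.8e+10 * (2.02e-10)^2 = 1.795e-09 J/m


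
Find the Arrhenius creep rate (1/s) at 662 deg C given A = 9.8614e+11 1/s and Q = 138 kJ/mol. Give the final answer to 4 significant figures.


rate = A * exp(-Q / (R*T))
T = 662 + 273.15 = 935.15 K
rate = 9.8614e+11 * exp(-138e3 / (8.314 * 935.15))
rate = 19290 1/s


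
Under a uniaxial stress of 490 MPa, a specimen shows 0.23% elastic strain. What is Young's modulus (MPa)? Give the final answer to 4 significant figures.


E = sigma / epsilon
epsilon = 0.23% = 2.3e-03
E = 490 / 2.3e-03
E = 213000 MPa


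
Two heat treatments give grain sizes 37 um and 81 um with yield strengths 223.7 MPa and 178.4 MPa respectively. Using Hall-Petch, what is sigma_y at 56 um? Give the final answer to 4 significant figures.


sigma_y = sigma0 + k / sqrt(d)
1/sqrt(d1) = 1/sqrt(3.7e-05) = 164.399;  1/sqrt(d2) = 111.111
k = (sigma1 - sigma2) / (1/sqrt(d1) - 1/sqrt(d2)) = (223.7 - 178.4) / (164.399 - 111.111) = 0.8501 MPa*m^0.5
sigma0 = sigma1 - k/sqrt(d1) = 223.7 - 0.8501*164.399 = 83.9445 MPa
sigma_y(d3) = 83.9445 + 0.8501 / sqrt(5.6e-05) = 197.5 MPa


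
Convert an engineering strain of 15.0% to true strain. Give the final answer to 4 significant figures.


epsilon_true = ln(1 + epsilon_eng)
epsilon_true = ln(1 + 0.15)
epsilon_true = 0.1398


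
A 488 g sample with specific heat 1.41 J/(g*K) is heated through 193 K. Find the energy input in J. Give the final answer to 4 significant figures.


Q = m * cp * dT
Q = 488 * 1.41 * 193
Q = 132800 J


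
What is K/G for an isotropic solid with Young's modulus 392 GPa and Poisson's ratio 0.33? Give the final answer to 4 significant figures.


G = E / (2*(1+nu))
G = 392 / (2*(1+0.33)) = 147.368 GPa
K = E / (3*(1-2*nu))
K = 392 / (3*(1-2*0.33)) = 384.314 GPa
K/G = 384.314 / 147.368 = 2.608


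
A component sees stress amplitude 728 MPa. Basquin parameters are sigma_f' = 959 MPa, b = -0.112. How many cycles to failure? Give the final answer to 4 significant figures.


sigma_a = sigma_f' * (2*Nf)^b
2*Nf = (sigma_a / sigma_f')^(1/b)
2*Nf = (728 / 959)^(1/-0.112)
2*Nf = 11.7121
Nf = 5.856 cycles


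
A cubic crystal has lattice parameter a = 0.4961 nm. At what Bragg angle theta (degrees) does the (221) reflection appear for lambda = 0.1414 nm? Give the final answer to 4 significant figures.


d = a / sqrt(h^2+k^2+l^2)
d = 0.4961 / sqrt(9) = 0.165367 nm
lambda = 2*d*sin(theta)  =>  sin(theta) = lambda / (2*d)
sin(theta) = 0.1414 / (2 * 0.165367) = 0.427535
theta = 25.31 deg


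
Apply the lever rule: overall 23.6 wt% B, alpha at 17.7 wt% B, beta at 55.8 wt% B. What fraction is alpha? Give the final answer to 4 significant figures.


f_alpha = (C_beta - C0) / (C_beta - C_alpha)
f_alpha = (55.8 - 23.6) / (55.8 - 17.7)
f_alpha = 0.8451


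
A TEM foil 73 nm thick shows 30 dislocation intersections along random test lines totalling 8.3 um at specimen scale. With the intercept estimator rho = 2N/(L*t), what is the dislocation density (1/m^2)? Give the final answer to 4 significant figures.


rho = 2N / (L * t)
L = 8.3 um = 8.3e-06 m, t = 73 nm = 7.3e-08 m
rho = 2 * 30 / (8.3e-06 * 7.3e-08)
rho = 9.903e+13 1/m^2


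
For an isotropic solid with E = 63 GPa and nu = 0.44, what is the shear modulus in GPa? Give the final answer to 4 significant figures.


G = E / (2*(1+nu))
G = 63 / (2*(1+0.44))
G = 21.88 GPa


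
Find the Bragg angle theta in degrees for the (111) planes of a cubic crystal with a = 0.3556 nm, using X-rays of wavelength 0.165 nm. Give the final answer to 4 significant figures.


d = a / sqrt(h^2+k^2+l^2)
d = 0.3556 / sqrt(3) = 0.205306 nm
lambda = 2*d*sin(theta)  =>  sin(theta) = lambda / (2*d)
sin(theta) = 0.165 / (2 * 0.205306) = 0.40184
theta = 23.69 deg


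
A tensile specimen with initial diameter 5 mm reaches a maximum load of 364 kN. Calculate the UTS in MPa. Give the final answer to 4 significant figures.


A0 = pi*(d/2)^2 = pi*(5/2)^2 = 19.635 mm^2
UTS = F_max / A0 = 364*1000 / 19.635
UTS = 18540 MPa


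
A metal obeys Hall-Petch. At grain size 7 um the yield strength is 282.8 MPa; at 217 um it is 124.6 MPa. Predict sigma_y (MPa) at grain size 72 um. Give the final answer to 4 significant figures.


sigma_y = sigma0 + k / sqrt(d)
1/sqrt(d1) = 1/sqrt(7e-06) = 377.964;  1/sqrt(d2) = 67.8844
k = (sigma1 - sigma2) / (1/sqrt(d1) - 1/sqrt(d2)) = (282.8 - 124.6) / (377.964 - 67.8844) = 0.510191 MPa*m^0.5
sigma0 = sigma1 - k/sqrt(d1) = 282.8 - 0.510191*377.964 = 89.966 MPa
sigma_y(d3) = 89.966 + 0.510191 / sqrt(7.2e-05) = 150.1 MPa


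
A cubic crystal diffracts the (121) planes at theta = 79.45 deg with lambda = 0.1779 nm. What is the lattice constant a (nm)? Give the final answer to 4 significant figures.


d = lambda / (2*sin(theta))
d = 0.1779 / (2*sin(79.45 deg))
d = 0.0904795 nm
a = d * sqrt(h^2+k^2+l^2) = 0.0904795 * sqrt(6)
a = 0.2216 nm


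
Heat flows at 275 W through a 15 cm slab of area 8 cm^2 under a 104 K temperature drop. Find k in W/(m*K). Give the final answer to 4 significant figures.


k = Q*L / (A*dT)
L = 0.15 m, A = 8e-04 m^2
k = 275 * 0.15 / (8e-04 * 104)
k = 495.8 W/(m*K)


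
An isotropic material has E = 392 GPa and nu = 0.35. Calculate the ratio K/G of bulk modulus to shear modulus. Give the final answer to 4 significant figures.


G = E / (2*(1+nu))
G = 392 / (2*(1+0.35)) = 145.185 GPa
K = E / (3*(1-2*nu))
K = 392 / (3*(1-2*0.35)) = 435.556 GPa
K/G = 435.556 / 145.185 = 3


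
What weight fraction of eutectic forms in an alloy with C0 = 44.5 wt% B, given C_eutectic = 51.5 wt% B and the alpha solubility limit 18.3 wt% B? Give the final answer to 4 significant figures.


f_primary = (C_e - C0) / (C_e - C_alpha_max)
f_primary = (51.5 - 44.5) / (51.5 - 18.3)
f_primary = 0.210843
f_eutectic = 1 - 0.210843 = 0.7892


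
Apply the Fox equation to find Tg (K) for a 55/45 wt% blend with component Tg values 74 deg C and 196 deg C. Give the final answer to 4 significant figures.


1/Tg = w1/Tg1 + w2/Tg2 (in Kelvin)
Tg1 = 347.15 K, Tg2 = 469.15 K
1/Tg = 0.55/347.15 + 0.45/469.15
Tg = 393.2 K
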